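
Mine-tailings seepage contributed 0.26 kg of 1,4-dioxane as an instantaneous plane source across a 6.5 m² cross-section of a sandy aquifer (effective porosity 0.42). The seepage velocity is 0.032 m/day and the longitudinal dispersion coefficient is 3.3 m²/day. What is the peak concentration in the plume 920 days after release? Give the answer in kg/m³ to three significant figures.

The peak of an instantaneous 1D plume sits at x = vt; there the Gaussian factor is 1 and C_max = M/(n_e·A·√(4πDt)), where n_e·A is the pore area the mass is dissolved in.
√(4πDt) = √(4π × 3.3 × 920) = 195.3 m, so C_max = 0.26/(0.42 × 6.5 × 195.3) = 0.000488 kg/m³.

0.000488 kg/m³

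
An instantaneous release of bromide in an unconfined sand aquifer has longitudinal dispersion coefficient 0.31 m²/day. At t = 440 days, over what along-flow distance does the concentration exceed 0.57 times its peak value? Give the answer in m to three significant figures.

The plume is Gaussian with σ = √(2Dt) = √(2 × 0.31 × 440) = 16.52 m.
C/C_peak = exp(−Δx²/(2σ²)) = 0.57 ⇒ Δx = σ·√(−2 ln 0.57) = 16.52 × 1.060 = 17.51 m.
Width = 2Δx = 35.0 m.

35.0 m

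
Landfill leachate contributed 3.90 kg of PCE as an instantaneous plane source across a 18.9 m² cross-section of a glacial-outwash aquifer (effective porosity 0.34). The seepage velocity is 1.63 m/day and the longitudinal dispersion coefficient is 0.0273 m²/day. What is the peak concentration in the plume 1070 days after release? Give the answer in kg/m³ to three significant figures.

0.0317 kg/m³

The peak of an instantaneous 1D plume sits at x = vt; there the Gaussian factor is 1 and C_max = M/(n_e·A·√(4πDt)), where n_e·A is the pore area the mass is dissolved in.
√(4πDt) = √(4π × 0.0273 × 1070) = 19.16 m, so C_max = 3.90/(0.34 × 18.9 × 19.16) = 0.0317 kg/m³.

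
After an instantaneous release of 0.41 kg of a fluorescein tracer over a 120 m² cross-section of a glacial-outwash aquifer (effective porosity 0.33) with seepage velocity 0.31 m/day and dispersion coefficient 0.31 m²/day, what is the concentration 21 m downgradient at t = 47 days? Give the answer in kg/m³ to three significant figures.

For an instantaneous plane source, C(x,t) = M/(n_e·A·√(4πDt)) · exp(−(x−vt)²/(4Dt)), with n_e·A the pore (flow) area.
Plume center vt = 0.31 × 47 = 14.57 m, so the well at 21 m is 6.43 m downgradient of the peak.
√(4πDt) = 13.53 m, giving peak height M/(n_e·A·√(4πDt)) = 0.41/(0.33 × 120 × 13.53) = 0.0007652 kg/m³.
(x−vt)²/(4Dt) = (6.43)²/(4 × 0.31 × 47) = 0.7094; exp(−0.7094) = 0.4919.
C = 0.0007652 × 0.4919 = 0.000376 kg/m³.

0.000376 kg/m³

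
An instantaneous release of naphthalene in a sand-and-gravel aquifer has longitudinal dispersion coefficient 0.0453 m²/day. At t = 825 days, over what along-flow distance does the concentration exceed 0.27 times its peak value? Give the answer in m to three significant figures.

The plume is Gaussian with σ = √(2Dt) = √(2 × 0.0453 × 825) = 8.646 m.
C/C_peak = exp(−Δx²/(2σ²)) = 0.27 ⇒ Δx = σ·√(−2 ln 0.27) = 8.646 × 1.618 = 13.99 m.
Width = 2Δx = 28.0 m.

28.0 m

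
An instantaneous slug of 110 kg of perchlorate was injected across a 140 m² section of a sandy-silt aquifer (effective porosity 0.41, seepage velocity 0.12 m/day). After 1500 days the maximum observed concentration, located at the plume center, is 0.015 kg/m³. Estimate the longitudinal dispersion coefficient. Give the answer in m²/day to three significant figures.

0.866 m²/day

At the plume center C_max = M/(n_e·A·√(4πDt)), so D = M²/(4πt·(n_e·A·C_max)²).
n_e·A·C_max = 0.41 × 140 × 0.015 = 0.8610 kg/m.
D = 110²/(4π × 1500 × 0.8610²) = 0.866 m²/day.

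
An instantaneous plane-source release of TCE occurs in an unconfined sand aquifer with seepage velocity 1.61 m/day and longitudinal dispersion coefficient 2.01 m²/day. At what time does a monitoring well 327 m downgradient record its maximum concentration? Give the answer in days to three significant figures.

202 days

For the 1D instantaneous-source solution, setting ∂C/∂t = 0 at fixed x gives v²t² + 2Dt − x² = 0, so t = (√(D² + v²x²) − D)/v².
√(D² + v²x²) = √(2.01² + 1.61² × 327²) = 526.5; v² = 2.5921.
t = (526.5 − 2.01)/2.5921 = 202 days (vs. the pure-advection estimate x/v = 203 d).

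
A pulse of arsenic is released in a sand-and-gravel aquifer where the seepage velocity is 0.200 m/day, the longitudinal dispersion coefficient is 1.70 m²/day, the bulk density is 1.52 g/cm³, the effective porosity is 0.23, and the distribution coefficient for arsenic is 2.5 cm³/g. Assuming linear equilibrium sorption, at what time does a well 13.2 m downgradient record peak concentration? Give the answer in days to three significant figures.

Retardation factor R = 1 + ρ_b·K_d/n = 1 + 1.52 × 2.5/0.23 = 17.52.
Sorption retards both mechanisms: v_R = v/R = 0.01142 m/day, D_R = D/R = 0.09703 m²/day.
Peak time from v_R²t² + 2D_R t − x² = 0: t = (√(D_R² + v_R²x²) − D_R)/v_R².
√(D_R² + v_R²x²) = √(0.09703² + 0.01142² × 13.2²) = 0.1793; v_R² = 0.0001304.
t = (0.1793 − 0.09703)/0.0001304 = 631 days.

631 days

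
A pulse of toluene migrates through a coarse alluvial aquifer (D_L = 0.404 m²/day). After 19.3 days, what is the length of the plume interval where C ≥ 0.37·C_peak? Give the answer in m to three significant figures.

The plume is Gaussian with σ = √(2Dt) = √(2 × 0.404 × 19.3) = 3.949 m.
C/C_peak = exp(−Δx²/(2σ²)) = 0.37 ⇒ Δx = σ·√(−2 ln 0.37) = 3.949 × 1.410 = 5.568 m.
Width = 2Δx = 11.1 m.

11.1 m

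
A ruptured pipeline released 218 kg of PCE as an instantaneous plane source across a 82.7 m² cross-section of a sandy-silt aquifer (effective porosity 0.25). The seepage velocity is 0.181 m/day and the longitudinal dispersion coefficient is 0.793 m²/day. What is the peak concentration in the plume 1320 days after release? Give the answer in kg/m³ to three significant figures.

0.0919 kg/m³

The peak of an instantaneous 1D plume sits at x = vt; there the Gaussian factor is 1 and C_max = M/(n_e·A·√(4πDt)), where n_e·A is the pore area the mass is dissolved in.
√(4πDt) = √(4π × 0.793 × 1320) = 114.7 m, so C_max = 218/(0.25 × 82.7 × 114.7) = 0.0919 kg/m³.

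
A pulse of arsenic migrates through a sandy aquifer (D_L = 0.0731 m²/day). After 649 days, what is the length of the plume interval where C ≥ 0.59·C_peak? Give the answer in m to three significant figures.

20.0 m

The plume is Gaussian with σ = √(2Dt) = √(2 × 0.0731 × 649) = 9.741 m.
C/C_peak = exp(−Δx²/(2σ²)) = 0.59 ⇒ Δx = σ·√(−2 ln 0.59) = 9.741 × 1.027 = 10.00 m.
Width = 2Δx = 20.0 m.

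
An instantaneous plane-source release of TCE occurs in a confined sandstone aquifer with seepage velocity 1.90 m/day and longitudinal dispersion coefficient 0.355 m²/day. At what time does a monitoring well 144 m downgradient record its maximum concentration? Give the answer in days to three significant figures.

For the 1D instantaneous-source solution, setting ∂C/∂t = 0 at fixed x gives v²t² + 2Dt − x² = 0, so t = (√(D² + v²x²) − D)/v².
√(D² + v²x²) = √(0.355² + 1.90² × 144²) = 273.6; v² = 3.61.
t = (273.6 − 0.355)/3.61 = 75.7 days (vs. the pure-advection estimate x/v = 75.8 d).

75.7 days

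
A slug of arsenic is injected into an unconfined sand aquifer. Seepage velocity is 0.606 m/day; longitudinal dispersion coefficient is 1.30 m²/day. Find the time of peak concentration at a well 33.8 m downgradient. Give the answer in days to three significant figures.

52.3 days

For the 1D instantaneous-source solution, setting ∂C/∂t = 0 at fixed x gives v²t² + 2Dt − x² = 0, so t = (√(D² + v²x²) − D)/v².
√(D² + v²x²) = √(1.30² + 0.606² × 33.8²) = 20.52; v² = 0.367236.
t = (20.52 − 1.30)/0.367236 = 52.3 days (vs. the pure-advection estimate x/v = 55.8 d).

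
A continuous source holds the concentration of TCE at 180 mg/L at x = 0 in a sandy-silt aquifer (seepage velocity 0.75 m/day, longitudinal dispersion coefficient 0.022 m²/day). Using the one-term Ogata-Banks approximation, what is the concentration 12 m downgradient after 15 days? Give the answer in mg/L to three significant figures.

32.0 mg/L

For a continuous step input, C/C₀ ≈ ½·erfc((x−vt)/(2√(Dt))).
vt = 0.75 × 15 = 11.25 m and 2√(Dt) = 2√(0.022 × 15) = 1.149 m.
Argument (x−vt)/(2√(Dt)) = (12 − 11.25)/1.149 = 0.6527; ½·erfc(0.6527) = 0.1780.
C = 180 × 0.1780 = 32.0 mg/L.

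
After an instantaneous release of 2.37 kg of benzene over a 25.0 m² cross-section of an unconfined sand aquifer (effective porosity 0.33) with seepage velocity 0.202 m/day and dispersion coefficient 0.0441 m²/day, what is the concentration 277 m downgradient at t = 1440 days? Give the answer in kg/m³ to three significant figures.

For an instantaneous plane source, C(x,t) = M/(n_e·A·√(4πDt)) · exp(−(x−vt)²/(4Dt)), with n_e·A the pore (flow) area.
Plume center vt = 0.202 × 1440 = 290.88 m, so the well at 277 m is 13.88 m upgradient of the peak.
√(4πDt) = 28.25 m, giving peak height M/(n_e·A·√(4πDt)) = 2.37/(0.33 × 25.0 × 28.25) = 0.01017 kg/m³.
(x−vt)²/(4Dt) = (-13.88)²/(4 × 0.0441 × 1440) = 0.7584; exp(−0.7584) = 0.4684.
C = 0.01017 × 0.4684 = 0.00476 kg/m³.

0.00476 kg/m³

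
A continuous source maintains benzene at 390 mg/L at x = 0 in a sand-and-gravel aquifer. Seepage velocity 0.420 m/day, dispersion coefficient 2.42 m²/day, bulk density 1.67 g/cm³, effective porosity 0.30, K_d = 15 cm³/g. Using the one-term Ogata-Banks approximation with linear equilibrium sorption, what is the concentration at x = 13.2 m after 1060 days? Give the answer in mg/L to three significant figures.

60.2 mg/L

Retardation factor R = 1 + ρ_b·K_d/n = 1 + 1.67 × 15/0.30 = 84.50.
Sorption retards both mechanisms: v_R = v/R = 0.004970 m/day, D_R = D/R = 0.02864 m²/day.
v_R·t = 0.004970 × 1060 = 5.2682 m; 2√(D_R t) = 11.02 m; argument = (13.2 − 5.2682)/11.02 = 0.7198.
C = C₀ × ½·erfc(0.7198) = 390 × 0.1544 = 60.2 mg/L.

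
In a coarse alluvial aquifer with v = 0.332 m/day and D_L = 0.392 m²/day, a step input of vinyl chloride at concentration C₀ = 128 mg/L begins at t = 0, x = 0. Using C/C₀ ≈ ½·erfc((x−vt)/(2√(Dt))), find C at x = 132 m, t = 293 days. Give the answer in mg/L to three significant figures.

1.41 mg/L

For a continuous step input, C/C₀ ≈ ½·erfc((x−vt)/(2√(Dt))).
vt = 0.332 × 293 = 97.276 m and 2√(Dt) = 2√(0.392 × 293) = 21.43 m.
Argument (x−vt)/(2√(Dt)) = (132 − 97.276)/21.43 = 1.620; ½·erfc(1.620) = 0.01098.
C = 128 × 0.01098 = 1.41 mg/L.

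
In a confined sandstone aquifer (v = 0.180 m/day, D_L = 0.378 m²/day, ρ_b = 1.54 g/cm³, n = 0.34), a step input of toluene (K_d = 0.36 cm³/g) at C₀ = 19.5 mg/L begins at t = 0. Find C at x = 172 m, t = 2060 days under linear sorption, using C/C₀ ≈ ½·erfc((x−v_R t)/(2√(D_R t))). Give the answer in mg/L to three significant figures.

1.97 mg/L

Retardation factor R = 1 + ρ_b·K_d/n = 1 + 1.54 × 0.36/0.34 = 2.631.
Sorption retards both mechanisms: v_R = v/R = 0.06842 m/day, D_R = D/R = 0.1437 m²/day.
v_R·t = 0.06842 × 2060 = 140.9452 m; 2√(D_R t) = 34.41 m; argument = (172 − 140.9452)/34.41 = 0.9025.
C = C₀ × ½·erfc(0.9025) = 19.5 × 0.1009 = 1.97 mg/L.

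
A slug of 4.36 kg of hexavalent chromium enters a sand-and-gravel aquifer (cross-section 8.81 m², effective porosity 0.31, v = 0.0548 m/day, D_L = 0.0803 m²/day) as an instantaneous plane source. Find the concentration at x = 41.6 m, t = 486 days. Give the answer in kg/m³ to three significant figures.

0.0172 kg/m³

For an instantaneous plane source, C(x,t) = M/(n_e·A·√(4πDt)) · exp(−(x−vt)²/(4Dt)), with n_e·A the pore (flow) area.
Plume center vt = 0.0548 × 486 = 26.6328 m, so the well at 41.6 m is 14.9672 m downgradient of the peak.
√(4πDt) = 22.15 m, giving peak height M/(n_e·A·√(4πDt)) = 4.36/(0.31 × 8.81 × 22.15) = 0.07207 kg/m³.
(x−vt)²/(4Dt) = (14.9672)²/(4 × 0.0803 × 486) = 1.435; exp(−1.435) = 0.2381.
C = 0.07207 × 0.2381 = 0.0172 kg/m³.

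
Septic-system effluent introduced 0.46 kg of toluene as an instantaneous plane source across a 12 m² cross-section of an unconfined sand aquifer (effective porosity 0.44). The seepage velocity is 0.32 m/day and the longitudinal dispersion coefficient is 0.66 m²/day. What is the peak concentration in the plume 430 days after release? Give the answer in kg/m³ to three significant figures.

0.00146 kg/m³

The peak of an instantaneous 1D plume sits at x = vt; there the Gaussian factor is 1 and C_max = M/(n_e·A·√(4πDt)), where n_e·A is the pore area the mass is dissolved in.
√(4πDt) = √(4π × 0.66 × 430) = 59.72 m, so C_max = 0.46/(0.44 × 12 × 59.72) = 0.00146 kg/m³.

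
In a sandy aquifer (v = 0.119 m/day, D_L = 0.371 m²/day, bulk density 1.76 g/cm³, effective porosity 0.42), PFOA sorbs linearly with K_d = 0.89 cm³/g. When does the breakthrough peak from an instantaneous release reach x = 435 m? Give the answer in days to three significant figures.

17200 days

Retardation factor R = 1 + ρ_b·K_d/n = 1 + 1.76 × 0.89/0.42 = 4.730.
Sorption retards both mechanisms: v_R = v/R = 0.02516 m/day, D_R = D/R = 0.07844 m²/day.
Peak time from v_R²t² + 2D_R t − x² = 0: t = (√(D_R² + v_R²x²) − D_R)/v_R².
√(D_R² + v_R²x²) = √(0.07844² + 0.02516² × 435²) = 10.94; v_R² = 0.0006330.
t = (10.94 − 0.07844)/0.0006330 = 17200 days.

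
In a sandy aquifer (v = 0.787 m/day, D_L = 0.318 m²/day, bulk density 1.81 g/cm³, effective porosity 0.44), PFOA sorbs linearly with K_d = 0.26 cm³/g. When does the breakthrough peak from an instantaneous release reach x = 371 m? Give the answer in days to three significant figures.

975 days

Retardation factor R = 1 + ρ_b·K_d/n = 1 + 1.81 × 0.26/0.44 = 2.070.
Sorption retards both mechanisms: v_R = v/R = 0.3802 m/day, D_R = D/R = 0.1536 m²/day.
Peak time from v_R²t² + 2D_R t − x² = 0: t = (√(D_R² + v_R²x²) − D_R)/v_R².
√(D_R² + v_R²x²) = √(0.1536² + 0.3802² × 371²) = 141.1; v_R² = 0.1446.
t = (141.1 − 0.1536)/0.1446 = 975 days.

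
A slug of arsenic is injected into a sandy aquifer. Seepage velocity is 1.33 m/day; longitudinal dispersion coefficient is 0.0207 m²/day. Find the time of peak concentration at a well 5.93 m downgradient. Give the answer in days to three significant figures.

4.45 days

For the 1D instantaneous-source solution, setting ∂C/∂t = 0 at fixed x gives v²t² + 2Dt − x² = 0, so t = (√(D² + v²x²) − D)/v².
√(D² + v²x²) = √(0.0207² + 1.33² × 5.93²) = 7.887; v² = 1.7689.
t = (7.887 − 0.0207)/1.7689 = 4.45 days (vs. the pure-advection estimate x/v = 4.46 d).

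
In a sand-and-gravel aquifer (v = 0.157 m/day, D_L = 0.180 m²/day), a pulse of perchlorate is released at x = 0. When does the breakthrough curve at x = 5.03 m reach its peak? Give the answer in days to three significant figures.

25.6 days

For the 1D instantaneous-source solution, setting ∂C/∂t = 0 at fixed x gives v²t² + 2Dt − x² = 0, so t = (√(D² + v²x²) − D)/v².
√(D² + v²x²) = √(0.180² + 0.157² × 5.03²) = 0.8100; v² = 0.024649.
t = (0.8100 − 0.180)/0.024649 = 25.6 days (vs. the pure-advection estimate x/v = 32.0 d).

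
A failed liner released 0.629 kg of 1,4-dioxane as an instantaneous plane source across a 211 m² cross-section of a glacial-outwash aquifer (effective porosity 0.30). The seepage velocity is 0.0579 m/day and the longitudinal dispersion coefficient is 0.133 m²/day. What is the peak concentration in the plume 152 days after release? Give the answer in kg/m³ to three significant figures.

0.000623 kg/m³

The peak of an instantaneous 1D plume sits at x = vt; there the Gaussian factor is 1 and C_max = M/(n_e·A·√(4πDt)), where n_e·A is the pore area the mass is dissolved in.
√(4πDt) = √(4π × 0.133 × 152) = 15.94 m, so C_max = 0.629/(0.30 × 211 × 15.94) = 0.000623 kg/m³.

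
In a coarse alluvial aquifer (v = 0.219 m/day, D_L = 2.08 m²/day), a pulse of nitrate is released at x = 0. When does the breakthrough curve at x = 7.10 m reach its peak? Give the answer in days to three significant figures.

10.8 days

For the 1D instantaneous-source solution, setting ∂C/∂t = 0 at fixed x gives v²t² + 2Dt − x² = 0, so t = (√(D² + v²x²) − D)/v².
√(D² + v²x²) = √(2.08² + 0.219² × 7.10²) = 2.597; v² = 0.047961.
t = (2.597 − 2.08)/0.047961 = 10.8 days (vs. the pure-advection estimate x/v = 32.4 d).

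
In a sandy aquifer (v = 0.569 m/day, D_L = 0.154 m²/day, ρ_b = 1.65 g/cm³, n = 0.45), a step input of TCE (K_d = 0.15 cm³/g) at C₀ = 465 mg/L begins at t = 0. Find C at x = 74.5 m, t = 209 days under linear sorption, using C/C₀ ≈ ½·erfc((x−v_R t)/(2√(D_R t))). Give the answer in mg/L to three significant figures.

Retardation factor R = 1 + ρ_b·K_d/n = 1 + 1.65 × 0.15/0.45 = 1.550.
Sorption retards both mechanisms: v_R = v/R = 0.3671 m/day, D_R = D/R = 0.09935 m²/day.
v_R·t = 0.3671 × 209 = 76.7239 m; 2√(D_R t) = 9.114 m; argument = (74.5 − 76.7239)/9.114 = -0.2440.
C = C₀ × ½·erfc(-0.2440) = 465 × 0.6350 = 295 mg/L.

295 mg/L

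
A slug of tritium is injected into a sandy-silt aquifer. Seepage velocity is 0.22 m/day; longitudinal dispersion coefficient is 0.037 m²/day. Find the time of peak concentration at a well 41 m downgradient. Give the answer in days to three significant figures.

For the 1D instantaneous-source solution, setting ∂C/∂t = 0 at fixed x gives v²t² + 2Dt − x² = 0, so t = (√(D² + v²x²) − D)/v².
√(D² + v²x²) = √(0.037² + 0.22² × 41²) = 9.020; v² = 0.0484.
t = (9.020 − 0.037)/0.0484 = 186 days (vs. the pure-advection estimate x/v = 186 d).

186 days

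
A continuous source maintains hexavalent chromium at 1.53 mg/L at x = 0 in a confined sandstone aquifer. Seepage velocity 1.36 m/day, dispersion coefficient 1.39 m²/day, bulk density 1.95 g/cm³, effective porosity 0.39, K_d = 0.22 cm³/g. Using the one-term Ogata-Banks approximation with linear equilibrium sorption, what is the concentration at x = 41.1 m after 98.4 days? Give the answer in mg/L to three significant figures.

1.49 mg/L

Retardation factor R = 1 + ρ_b·K_d/n = 1 + 1.95 × 0.22/0.39 = 2.100.
Sorption retards both mechanisms: v_R = v/R = 0.6476 m/day, D_R = D/R = 0.6619 m²/day.
v_R·t = 0.6476 × 98.4 = 63.72384 m; 2√(D_R t) = 16.14 m; argument = (41.1 − 63.72384)/16.14 = -1.402.
C = C₀ × ½·erfc(-1.402) = 1.53 × 0.9763 = 1.49 mg/L.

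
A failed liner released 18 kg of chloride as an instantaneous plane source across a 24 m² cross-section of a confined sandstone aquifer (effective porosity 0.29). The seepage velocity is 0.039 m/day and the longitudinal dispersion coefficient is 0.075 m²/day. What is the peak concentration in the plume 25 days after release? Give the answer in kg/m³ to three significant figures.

The peak of an instantaneous 1D plume sits at x = vt; there the Gaussian factor is 1 and C_max = M/(n_e·A·√(4πDt)), where n_e·A is the pore area the mass is dissolved in.
√(4πDt) = √(4π × 0.075 × 25) = 4.854 m, so C_max = 18/(0.29 × 24 × 4.854) = 0.533 kg/m³.

0.533 kg/m³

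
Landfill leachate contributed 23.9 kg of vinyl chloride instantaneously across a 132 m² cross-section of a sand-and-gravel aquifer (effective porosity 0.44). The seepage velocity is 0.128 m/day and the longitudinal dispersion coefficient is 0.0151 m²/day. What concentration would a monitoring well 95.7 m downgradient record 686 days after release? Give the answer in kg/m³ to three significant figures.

0.00802 kg/m³

For an instantaneous plane source, C(x,t) = M/(n_e·A·√(4πDt)) · exp(−(x−vt)²/(4Dt)), with n_e·A the pore (flow) area.
Plume center vt = 0.128 × 686 = 87.808 m, so the well at 95.7 m is 7.892 m downgradient of the peak.
√(4πDt) = 11.41 m, giving peak height M/(n_e·A·√(4πDt)) = 23.9/(0.44 × 132 × 11.41) = 0.03606 kg/m³.
(x−vt)²/(4Dt) = (7.892)²/(4 × 0.0151 × 686) = 1.503; exp(−1.503) = 0.2225.
C = 0.03606 × 0.2225 = 0.00802 kg/m³.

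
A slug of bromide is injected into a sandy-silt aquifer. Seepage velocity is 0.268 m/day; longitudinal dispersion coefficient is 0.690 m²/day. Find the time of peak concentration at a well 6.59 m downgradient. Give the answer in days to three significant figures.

For the 1D instantaneous-source solution, setting ∂C/∂t = 0 at fixed x gives v²t² + 2Dt − x² = 0, so t = (√(D² + v²x²) − D)/v².
√(D² + v²x²) = √(0.690² + 0.268² × 6.59²) = 1.896; v² = 0.071824.
t = (1.896 − 0.690)/0.071824 = 16.8 days (vs. the pure-advection estimate x/v = 24.6 d).

16.8 days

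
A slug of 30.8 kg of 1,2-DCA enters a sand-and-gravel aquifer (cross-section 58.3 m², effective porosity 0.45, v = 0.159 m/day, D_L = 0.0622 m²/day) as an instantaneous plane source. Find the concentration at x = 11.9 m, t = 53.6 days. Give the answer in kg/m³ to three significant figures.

0.0771 kg/m³

For an instantaneous plane source, C(x,t) = M/(n_e·A·√(4πDt)) · exp(−(x−vt)²/(4Dt)), with n_e·A the pore (flow) area.
Plume center vt = 0.159 × 53.6 = 8.5224 m, so the well at 11.9 m is 3.3776 m downgradient of the peak.
√(4πDt) = 6.473 m, giving peak height M/(n_e·A·√(4πDt)) = 30.8/(0.45 × 58.3 × 6.473) = 0.1814 kg/m³.
(x−vt)²/(4Dt) = (3.3776)²/(4 × 0.0622 × 53.6) = 0.8555; exp(−0.8555) = 0.4251.
C = 0.1814 × 0.4251 = 0.0771 kg/m³.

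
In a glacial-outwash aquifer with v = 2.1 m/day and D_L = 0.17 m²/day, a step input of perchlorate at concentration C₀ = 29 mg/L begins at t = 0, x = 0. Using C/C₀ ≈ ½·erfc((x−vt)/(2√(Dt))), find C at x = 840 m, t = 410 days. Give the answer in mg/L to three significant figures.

27.9 mg/L

For a continuous step input, C/C₀ ≈ ½·erfc((x−vt)/(2√(Dt))).
vt = 2.1 × 410 = 861 m and 2√(Dt) = 2√(0.17 × 410) = 16.70 m.
Argument (x−vt)/(2√(Dt)) = (840 − 861)/16.70 = -1.257; ½·erfc(-1.257) = 0.9623.
C = 29 × 0.9623 = 27.9 mg/L.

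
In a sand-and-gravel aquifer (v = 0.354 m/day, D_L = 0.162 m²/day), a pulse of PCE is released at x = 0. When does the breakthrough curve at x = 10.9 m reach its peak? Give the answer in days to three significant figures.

29.5 days

For the 1D instantaneous-source solution, setting ∂C/∂t = 0 at fixed x gives v²t² + 2Dt − x² = 0, so t = (√(D² + v²x²) − D)/v².
√(D² + v²x²) = √(0.162² + 0.354² × 10.9²) = 3.862; v² = 0.125316.
t = (3.862 − 0.162)/0.125316 = 29.5 days (vs. the pure-advection estimate x/v = 30.8 d).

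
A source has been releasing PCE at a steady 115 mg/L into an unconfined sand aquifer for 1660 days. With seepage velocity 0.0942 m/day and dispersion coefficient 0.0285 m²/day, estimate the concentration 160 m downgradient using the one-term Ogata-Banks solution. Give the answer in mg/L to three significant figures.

40.8 mg/L

For a continuous step input, C/C₀ ≈ ½·erfc((x−vt)/(2√(Dt))).
vt = 0.0942 × 1660 = 156.372 m and 2√(Dt) = 2√(0.0285 × 1660) = 13.76 m.
Argument (x−vt)/(2√(Dt)) = (160 − 156.372)/13.76 = 0.2637; ½·erfc(0.2637) = 0.3546.
C = 115 × 0.3546 = 40.8 mg/L.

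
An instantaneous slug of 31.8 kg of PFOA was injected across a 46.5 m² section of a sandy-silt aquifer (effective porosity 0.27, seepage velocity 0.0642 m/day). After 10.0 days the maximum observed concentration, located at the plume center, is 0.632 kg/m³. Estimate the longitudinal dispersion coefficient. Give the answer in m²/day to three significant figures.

0.128 m²/day

At the plume center C_max = M/(n_e·A·√(4πDt)), so D = M²/(4πt·(n_e·A·C_max)²).
n_e·A·C_max = 0.27 × 46.5 × 0.632 = 7.935 kg/m.
D = 31.8²/(4π × 10.0 × 7.935²) = 0.128 m²/day.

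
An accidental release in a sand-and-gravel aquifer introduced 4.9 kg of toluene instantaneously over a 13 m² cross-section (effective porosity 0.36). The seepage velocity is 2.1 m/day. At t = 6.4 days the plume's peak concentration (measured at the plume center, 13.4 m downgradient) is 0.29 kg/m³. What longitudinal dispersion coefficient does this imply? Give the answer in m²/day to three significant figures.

At the plume center C_max = M/(n_e·A·√(4πDt)), so D = M²/(4πt·(n_e·A·C_max)²).
n_e·A·C_max = 0.36 × 13 × 0.29 = 1.357 kg/m.
D = 4.9²/(4π × 6.4 × 1.357²) = 0.162 m²/day.

0.162 m²/day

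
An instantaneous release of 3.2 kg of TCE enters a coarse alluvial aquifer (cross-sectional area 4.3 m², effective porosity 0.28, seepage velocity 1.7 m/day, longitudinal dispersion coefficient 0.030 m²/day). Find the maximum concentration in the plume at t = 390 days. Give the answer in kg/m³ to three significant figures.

The peak of an instantaneous 1D plume sits at x = vt; there the Gaussian factor is 1 and C_max = M/(n_e·A·√(4πDt)), where n_e·A is the pore area the mass is dissolved in.
√(4πDt) = √(4π × 0.030 × 390) = 12.13 m, so C_max = 3.2/(0.28 × 4.3 × 12.13) = 0.219 kg/m³.

0.219 kg/m³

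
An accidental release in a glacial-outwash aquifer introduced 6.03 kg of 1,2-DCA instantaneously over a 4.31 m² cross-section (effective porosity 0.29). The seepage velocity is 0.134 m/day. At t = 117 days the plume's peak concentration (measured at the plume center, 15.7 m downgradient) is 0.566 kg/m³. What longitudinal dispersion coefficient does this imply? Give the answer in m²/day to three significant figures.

0.0494 m²/day

At the plume center C_max = M/(n_e·A·√(4πDt)), so D = M²/(4πt·(n_e·A·C_max)²).
n_e·A·C_max = 0.29 × 4.31 × 0.566 = 0.7074 kg/m.
D = 6.03²/(4π × 117 × 0.7074²) = 0.0494 m²/day.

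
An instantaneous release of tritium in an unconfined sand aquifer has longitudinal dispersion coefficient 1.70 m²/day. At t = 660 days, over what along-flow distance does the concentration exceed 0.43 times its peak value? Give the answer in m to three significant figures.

123 m

The plume is Gaussian with σ = √(2Dt) = √(2 × 1.70 × 660) = 47.37 m.
C/C_peak = exp(−Δx²/(2σ²)) = 0.43 ⇒ Δx = σ·√(−2 ln 0.43) = 47.37 × 1.299 = 61.53 m.
Width = 2Δx = 123 m.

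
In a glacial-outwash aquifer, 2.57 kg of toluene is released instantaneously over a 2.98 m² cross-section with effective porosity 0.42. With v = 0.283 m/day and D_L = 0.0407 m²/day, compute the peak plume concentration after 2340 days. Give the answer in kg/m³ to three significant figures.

0.0594 kg/m³

The peak of an instantaneous 1D plume sits at x = vt; there the Gaussian factor is 1 and C_max = M/(n_e·A·√(4πDt)), where n_e·A is the pore area the mass is dissolved in.
√(4πDt) = √(4π × 0.0407 × 2340) = 34.59 m, so C_max = 2.57/(0.42 × 2.98 × 34.59) = 0.0594 kg/m³.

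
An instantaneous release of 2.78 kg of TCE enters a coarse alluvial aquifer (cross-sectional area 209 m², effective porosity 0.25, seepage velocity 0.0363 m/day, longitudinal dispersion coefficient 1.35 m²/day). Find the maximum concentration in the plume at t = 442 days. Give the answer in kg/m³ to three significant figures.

0.000614 kg/m³

The peak of an instantaneous 1D plume sits at x = vt; there the Gaussian factor is 1 and C_max = M/(n_e·A·√(4πDt)), where n_e·A is the pore area the mass is dissolved in.
√(4πDt) = √(4π × 1.35 × 442) = 86.59 m, so C_max = 2.78/(0.25 × 209 × 86.59) = 0.000614 kg/m³.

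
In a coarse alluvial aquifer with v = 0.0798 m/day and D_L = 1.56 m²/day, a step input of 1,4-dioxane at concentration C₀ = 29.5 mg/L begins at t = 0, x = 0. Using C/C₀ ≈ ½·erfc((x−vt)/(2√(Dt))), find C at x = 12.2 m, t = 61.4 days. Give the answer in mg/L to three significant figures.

8.82 mg/L

For a continuous step input, C/C₀ ≈ ½·erfc((x−vt)/(2√(Dt))).
vt = 0.0798 × 61.4 = 4.89972 m and 2√(Dt) = 2√(1.56 × 61.4) = 19.57 m.
Argument (x−vt)/(2√(Dt)) = (12.2 − 4.89972)/19.57 = 0.3730; ½·erfc(0.3730) = 0.2989.
C = 29.5 × 0.2989 = 8.82 mg/L.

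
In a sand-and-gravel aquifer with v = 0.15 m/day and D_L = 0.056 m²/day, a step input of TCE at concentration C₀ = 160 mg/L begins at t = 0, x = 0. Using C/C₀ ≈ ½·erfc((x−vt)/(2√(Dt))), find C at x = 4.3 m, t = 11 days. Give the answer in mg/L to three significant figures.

For a continuous step input, C/C₀ ≈ ½·erfc((x−vt)/(2√(Dt))).
vt = 0.15 × 11 = 1.65 m and 2√(Dt) = 2√(0.056 × 11) = 1.570 m.
Argument (x−vt)/(2√(Dt)) = (4.3 − 1.65)/1.570 = 1.688; ½·erfc(1.688) = 0.008489.
C = 160 × 0.008489 = 1.36 mg/L.

1.36 mg/L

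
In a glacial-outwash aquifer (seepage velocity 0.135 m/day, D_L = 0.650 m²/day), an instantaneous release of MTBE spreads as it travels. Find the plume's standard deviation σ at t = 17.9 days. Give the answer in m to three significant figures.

4.82 m

Dispersive spreading gives a Gaussian with σ² = 2Dt; advection only shifts the center.
σ = √(2 × 0.650 × 17.9) = 4.82 m.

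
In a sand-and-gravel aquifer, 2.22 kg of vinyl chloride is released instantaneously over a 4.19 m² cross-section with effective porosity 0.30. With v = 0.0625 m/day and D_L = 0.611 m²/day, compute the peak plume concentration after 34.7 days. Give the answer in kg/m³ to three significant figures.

The peak of an instantaneous 1D plume sits at x = vt; there the Gaussian factor is 1 and C_max = M/(n_e·A·√(4πDt)), where n_e·A is the pore area the mass is dissolved in.
√(4πDt) = √(4π × 0.611 × 34.7) = 16.32 m, so C_max = 2.22/(0.30 × 4.19 × 16.32) = 0.108 kg/m³.

0.108 kg/m³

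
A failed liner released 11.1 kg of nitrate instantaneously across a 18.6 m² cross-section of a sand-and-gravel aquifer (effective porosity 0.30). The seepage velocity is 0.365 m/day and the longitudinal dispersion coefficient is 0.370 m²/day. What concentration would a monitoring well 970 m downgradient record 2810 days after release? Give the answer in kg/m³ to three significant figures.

0.00826 kg/m³

For an instantaneous plane source, C(x,t) = M/(n_e·A·√(4πDt)) · exp(−(x−vt)²/(4Dt)), with n_e·A the pore (flow) area.
Plume center vt = 0.365 × 2810 = 1025.65 m, so the well at 970 m is 55.65 m upgradient of the peak.
√(4πDt) = 114.3 m, giving peak height M/(n_e·A·√(4πDt)) = 11.1/(0.30 × 18.6 × 114.3) = 0.01740 kg/m³.
(x−vt)²/(4Dt) = (-55.65)²/(4 × 0.370 × 2810) = 0.7447; exp(−0.7447) = 0.4749.
C = 0.01740 × 0.4749 = 0.00826 kg/m³.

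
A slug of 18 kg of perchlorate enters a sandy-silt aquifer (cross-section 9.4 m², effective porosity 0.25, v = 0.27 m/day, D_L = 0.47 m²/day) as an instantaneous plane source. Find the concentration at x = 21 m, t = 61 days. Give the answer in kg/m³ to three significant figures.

For an instantaneous plane source, C(x,t) = M/(n_e·A·√(4πDt)) · exp(−(x−vt)²/(4Dt)), with n_e·A the pore (flow) area.
Plume center vt = 0.27 × 61 = 16.47 m, so the well at 21 m is 4.53 m downgradient of the peak.
√(4πDt) = 18.98 m, giving peak height M/(n_e·A·√(4πDt)) = 18/(0.25 × 9.4 × 18.98) = 0.4036 kg/m³.
(x−vt)²/(4Dt) = (4.53)²/(4 × 0.47 × 61) = 0.1789; exp(−0.1789) = 0.8362.
C = 0.4036 × 0.8362 = 0.337 kg/m³.

0.337 kg/m³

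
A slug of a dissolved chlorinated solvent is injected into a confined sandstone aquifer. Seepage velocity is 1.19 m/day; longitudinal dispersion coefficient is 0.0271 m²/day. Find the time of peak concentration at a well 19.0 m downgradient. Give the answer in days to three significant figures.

For the 1D instantaneous-source solution, setting ∂C/∂t = 0 at fixed x gives v²t² + 2Dt − x² = 0, so t = (√(D² + v²x²) − D)/v².
√(D² + v²x²) = √(0.0271² + 1.19² × 19.0²) = 22.61; v² = 1.4161.
t = (22.61 − 0.0271)/1.4161 = 15.9 days (vs. the pure-advection estimate x/v = 16.0 d).

15.9 days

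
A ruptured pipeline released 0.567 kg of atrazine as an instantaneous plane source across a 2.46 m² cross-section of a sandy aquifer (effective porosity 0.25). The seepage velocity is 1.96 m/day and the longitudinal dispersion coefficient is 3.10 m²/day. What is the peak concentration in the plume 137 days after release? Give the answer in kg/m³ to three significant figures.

0.0126 kg/m³

The peak of an instantaneous 1D plume sits at x = vt; there the Gaussian factor is 1 and C_max = M/(n_e·A·√(4πDt)), where n_e·A is the pore area the mass is dissolved in.
√(4πDt) = √(4π × 3.10 × 137) = 73.05 m, so C_max = 0.567/(0.25 × 2.46 × 73.05) = 0.0126 kg/m³.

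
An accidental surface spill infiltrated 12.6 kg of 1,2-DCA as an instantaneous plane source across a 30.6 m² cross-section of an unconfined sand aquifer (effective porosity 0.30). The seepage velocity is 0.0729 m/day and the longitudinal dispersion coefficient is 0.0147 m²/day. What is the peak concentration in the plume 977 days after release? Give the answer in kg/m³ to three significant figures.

0.102 kg/m³

The peak of an instantaneous 1D plume sits at x = vt; there the Gaussian factor is 1 and C_max = M/(n_e·A·√(4πDt)), where n_e·A is the pore area the mass is dissolved in.
√(4πDt) = √(4π × 0.0147 × 977) = 13.43 m, so C_max = 12.6/(0.30 × 30.6 × 13.43) = 0.102 kg/m³.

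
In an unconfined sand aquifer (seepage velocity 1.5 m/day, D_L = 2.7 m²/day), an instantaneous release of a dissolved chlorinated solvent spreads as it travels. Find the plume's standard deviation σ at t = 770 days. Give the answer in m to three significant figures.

64.5 m

Dispersive spreading gives a Gaussian with σ² = 2Dt; advection only shifts the center.
σ = √(2 × 2.7 × 770) = 64.5 m.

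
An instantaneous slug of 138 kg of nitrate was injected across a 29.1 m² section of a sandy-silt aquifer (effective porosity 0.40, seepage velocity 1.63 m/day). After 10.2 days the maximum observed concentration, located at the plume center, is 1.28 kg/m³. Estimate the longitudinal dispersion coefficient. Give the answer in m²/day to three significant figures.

0.669 m²/day

At the plume center C_max = M/(n_e·A·√(4πDt)), so D = M²/(4πt·(n_e·A·C_max)²).
n_e·A·C_max = 0.40 × 29.1 × 1.28 = 14.90 kg/m.
D = 138²/(4π × 10.2 × 14.90²) = 0.669 m²/day.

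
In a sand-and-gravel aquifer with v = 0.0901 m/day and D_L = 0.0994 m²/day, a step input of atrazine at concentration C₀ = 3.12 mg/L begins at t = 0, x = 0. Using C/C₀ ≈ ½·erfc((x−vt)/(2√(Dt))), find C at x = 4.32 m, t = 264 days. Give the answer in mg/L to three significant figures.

3.11 mg/L

For a continuous step input, C/C₀ ≈ ½·erfc((x−vt)/(2√(Dt))).
vt = 0.0901 × 264 = 23.7864 m and 2√(Dt) = 2√(0.0994 × 264) = 10.25 m.
Argument (x−vt)/(2√(Dt)) = (4.32 − 23.7864)/10.25 = -1.899; ½·erfc(-1.899) = 0.9964.
C = 3.12 × 0.9964 = 3.11 mg/L.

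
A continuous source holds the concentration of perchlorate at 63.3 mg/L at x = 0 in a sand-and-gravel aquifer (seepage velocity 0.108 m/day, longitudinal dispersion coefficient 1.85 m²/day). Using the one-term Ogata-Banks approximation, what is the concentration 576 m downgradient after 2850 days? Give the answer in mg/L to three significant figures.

0.285 mg/L

For a continuous step input, C/C₀ ≈ ½·erfc((x−vt)/(2√(Dt))).
vt = 0.108 × 2850 = 307.8 m and 2√(Dt) = 2√(1.85 × 2850) = 145.2 m.
Argument (x−vt)/(2√(Dt)) = (576 − 307.8)/145.2 = 1.847; ½·erfc(1.847) = 0.004500.
C = 63.3 × 0.004500 = 0.285 mg/L.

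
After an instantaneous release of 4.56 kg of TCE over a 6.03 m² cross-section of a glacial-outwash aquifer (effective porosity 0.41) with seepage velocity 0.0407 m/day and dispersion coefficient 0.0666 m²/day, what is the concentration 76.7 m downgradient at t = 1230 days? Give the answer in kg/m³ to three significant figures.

For an instantaneous plane source, C(x,t) = M/(n_e·A·√(4πDt)) · exp(−(x−vt)²/(4Dt)), with n_e·A the pore (flow) area.
Plume center vt = 0.0407 × 1230 = 50.061 m, so the well at 76.7 m is 26.639 m downgradient of the peak.
√(4πDt) = 32.08 m, giving peak height M/(n_e·A·√(4πDt)) = 4.56/(0.41 × 6.03 × 32.08) = 0.05749 kg/m³.
(x−vt)²/(4Dt) = (26.639)²/(4 × 0.0666 × 1230) = 2.166; exp(−2.166) = 0.1146.
C = 0.05749 × 0.1146 = 0.00659 kg/m³.

0.00659 kg/m³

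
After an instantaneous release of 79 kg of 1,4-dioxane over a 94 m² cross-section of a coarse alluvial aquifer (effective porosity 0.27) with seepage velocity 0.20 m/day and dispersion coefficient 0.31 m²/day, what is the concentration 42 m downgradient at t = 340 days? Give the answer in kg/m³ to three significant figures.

For an instantaneous plane source, C(x,t) = M/(n_e·A·√(4πDt)) · exp(−(x−vt)²/(4Dt)), with n_e·A the pore (flow) area.
Plume center vt = 0.20 × 340 = 68 m, so the well at 42 m is 26 m upgradient of the peak.
√(4πDt) = 36.39 m, giving peak height M/(n_e·A·√(4πDt)) = 79/(0.27 × 94 × 36.39) = 0.08554 kg/m³.
(x−vt)²/(4Dt) = (-26)²/(4 × 0.31 × 340) = 1.603; exp(−1.603) = 0.2013.
C = 0.08554 × 0.2013 = 0.0172 kg/m³.

0.0172 kg/m³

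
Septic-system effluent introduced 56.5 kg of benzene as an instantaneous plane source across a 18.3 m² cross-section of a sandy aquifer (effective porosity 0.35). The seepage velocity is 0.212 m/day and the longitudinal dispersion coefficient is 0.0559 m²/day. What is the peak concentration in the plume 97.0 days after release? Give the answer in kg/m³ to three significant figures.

The peak of an instantaneous 1D plume sits at x = vt; there the Gaussian factor is 1 and C_max = M/(n_e·A·√(4πDt)), where n_e·A is the pore area the mass is dissolved in.
√(4πDt) = √(4π × 0.0559 × 97.0) = 8.255 m, so C_max = 56.5/(0.35 × 18.3 × 8.255) = 1.07 kg/m³.

1.07 kg/m³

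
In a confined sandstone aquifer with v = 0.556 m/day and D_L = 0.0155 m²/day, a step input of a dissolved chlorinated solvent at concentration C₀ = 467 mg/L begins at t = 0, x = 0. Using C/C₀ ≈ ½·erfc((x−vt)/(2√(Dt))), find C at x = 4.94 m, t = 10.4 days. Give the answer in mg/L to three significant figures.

435 mg/L

For a continuous step input, C/C₀ ≈ ½·erfc((x−vt)/(2√(Dt))).
vt = 0.556 × 10.4 = 5.7824 m and 2√(Dt) = 2√(0.0155 × 10.4) = 0.8030 m.
Argument (x−vt)/(2√(Dt)) = (4.94 − 5.7824)/0.8030 = -1.049; ½·erfc(-1.049) = 0.9310.
C = 467 × 0.9310 = 435 mg/L.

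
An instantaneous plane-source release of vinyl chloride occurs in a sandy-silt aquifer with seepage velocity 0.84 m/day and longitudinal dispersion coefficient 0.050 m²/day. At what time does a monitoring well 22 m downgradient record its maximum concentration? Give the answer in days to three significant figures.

26.1 days

For the 1D instantaneous-source solution, setting ∂C/∂t = 0 at fixed x gives v²t² + 2Dt − x² = 0, so t = (√(D² + v²x²) − D)/v².
√(D² + v²x²) = √(0.050² + 0.84² × 22²) = 18.48; v² = 0.7056.
t = (18.48 − 0.050)/0.7056 = 26.1 days (vs. the pure-advection estimate x/v = 26.2 d).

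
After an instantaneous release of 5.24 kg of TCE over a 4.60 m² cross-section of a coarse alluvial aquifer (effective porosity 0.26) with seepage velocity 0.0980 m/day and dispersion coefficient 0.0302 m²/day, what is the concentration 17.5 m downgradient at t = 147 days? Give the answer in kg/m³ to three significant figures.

For an instantaneous plane source, C(x,t) = M/(n_e·A·√(4πDt)) · exp(−(x−vt)²/(4Dt)), with n_e·A the pore (flow) area.
Plume center vt = 0.0980 × 147 = 14.406 m, so the well at 17.5 m is 3.094 m downgradient of the peak.
√(4πDt) = 7.469 m, giving peak height M/(n_e·A·√(4πDt)) = 5.24/(0.26 × 4.60 × 7.469) = 0.5866 kg/m³.
(x−vt)²/(4Dt) = (3.094)²/(4 × 0.0302 × 147) = 0.5391; exp(−0.5391) = 0.5833.
C = 0.5866 × 0.5833 = 0.342 kg/m³.

0.342 kg/m³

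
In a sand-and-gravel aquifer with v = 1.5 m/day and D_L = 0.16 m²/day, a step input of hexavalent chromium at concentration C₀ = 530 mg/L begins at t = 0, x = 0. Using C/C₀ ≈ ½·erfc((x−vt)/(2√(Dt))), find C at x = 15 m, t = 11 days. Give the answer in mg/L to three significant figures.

418 mg/L

For a continuous step input, C/C₀ ≈ ½·erfc((x−vt)/(2√(Dt))).
vt = 1.5 × 11 = 16.5 m and 2√(Dt) = 2√(0.16 × 11) = 2.653 m.
Argument (x−vt)/(2√(Dt)) = (15 − 16.5)/2.653 = -0.5654; ½·erfc(-0.5654) = 0.7880.
C = 530 × 0.7880 = 418 mg/L.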